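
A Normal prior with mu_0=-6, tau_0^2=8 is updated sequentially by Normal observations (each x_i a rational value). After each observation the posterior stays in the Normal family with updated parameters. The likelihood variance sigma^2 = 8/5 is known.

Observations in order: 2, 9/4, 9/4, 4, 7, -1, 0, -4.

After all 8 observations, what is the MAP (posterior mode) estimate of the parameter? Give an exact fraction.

113/82

obs 1: x=2 → posterior Normal(2/3, 4/3)
obs 2: x=9/4 → posterior Normal(61/44, 8/11)
obs 3: x=9/4 → posterior Normal(53/32, 1/2)
obs 4: x=4 → posterior Normal(31/14, 8/21)
obs 5: x=7 → posterior Normal(163/52, 4/13)
obs 6: x=-1 → posterior Normal(153/62, 8/31)
obs 7: x=0 → posterior Normal(17/8, 2/9)
obs 8: x=-4 → posterior Normal(113/82, 8/41)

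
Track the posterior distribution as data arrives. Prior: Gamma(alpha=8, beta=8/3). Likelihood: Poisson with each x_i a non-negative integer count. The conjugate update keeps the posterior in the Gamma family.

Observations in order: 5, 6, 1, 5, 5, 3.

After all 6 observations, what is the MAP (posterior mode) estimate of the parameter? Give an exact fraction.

obs 1: x=5 → posterior Gamma(13, 11/3)
obs 2: x=6 → posterior Gamma(19, 14/3)
obs 3: x=1 → posterior Gamma(20, 17/3)
obs 4: x=5 → posterior Gamma(25, 20/3)
obs 5: x=5 → posterior Gamma(30, 23/3)
obs 6: x=3 → posterior Gamma(33, 26/3)

48/13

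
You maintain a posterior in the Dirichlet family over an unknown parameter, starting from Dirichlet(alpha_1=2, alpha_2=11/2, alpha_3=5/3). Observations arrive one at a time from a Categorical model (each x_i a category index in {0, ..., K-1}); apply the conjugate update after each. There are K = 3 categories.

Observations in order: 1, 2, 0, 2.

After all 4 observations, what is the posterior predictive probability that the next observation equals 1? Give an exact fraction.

39/79

obs 1: x=1 → posterior Dirichlet(2, 13/2, 5/3)
obs 2: x=2 → posterior Dirichlet(2, 13/2, 8/3)
obs 3: x=0 → posterior Dirichlet(3, 13/2, 8/3)
obs 4: x=2 → posterior Dirichlet(3, 13/2, 11/3)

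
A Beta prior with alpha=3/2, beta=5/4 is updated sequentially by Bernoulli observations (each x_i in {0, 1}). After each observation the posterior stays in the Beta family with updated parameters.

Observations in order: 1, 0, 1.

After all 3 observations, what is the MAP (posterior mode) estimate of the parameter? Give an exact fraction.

2/3

obs 1: x=1 → posterior Beta(5/2, 5/4)
obs 2: x=0 → posterior Beta(5/2, 9/4)
obs 3: x=1 → posterior Beta(7/2, 9/4)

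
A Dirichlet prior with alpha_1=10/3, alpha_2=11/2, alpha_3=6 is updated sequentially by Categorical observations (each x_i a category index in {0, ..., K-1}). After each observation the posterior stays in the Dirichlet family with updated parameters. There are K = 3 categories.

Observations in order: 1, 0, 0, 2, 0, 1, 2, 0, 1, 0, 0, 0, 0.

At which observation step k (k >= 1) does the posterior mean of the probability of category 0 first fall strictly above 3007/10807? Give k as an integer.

obs 1: x=1 → posterior Dirichlet(10/3, 13/2, 6)
obs 2: x=0 → posterior Dirichlet(13/3, 13/2, 6)
obs 3: x=0 → posterior Dirichlet(16/3, 13/2, 6)
obs 4: x=2 → posterior Dirichlet(16/3, 13/2, 7)
obs 5: x=0 → posterior Dirichlet(19/3, 13/2, 7)
obs 6: x=1 → posterior Dirichlet(19/3, 15/2, 7)
obs 7: x=2 → posterior Dirichlet(19/3, 15/2, 8)
obs 8: x=0 → posterior Dirichlet(22/3, 15/2, 8)
obs 9: x=1 → posterior Dirichlet(22/3, 17/2, 8)
obs 10: x=0 → posterior Dirichlet(25/3, 17/2, 8)
obs 11: x=0 → posterior Dirichlet(28/3, 17/2, 8)
obs 12: x=0 → posterior Dirichlet(31/3, 17/2, 8)
obs 13: x=0 → posterior Dirichlet(34/3, 17/2, 8)

k = 3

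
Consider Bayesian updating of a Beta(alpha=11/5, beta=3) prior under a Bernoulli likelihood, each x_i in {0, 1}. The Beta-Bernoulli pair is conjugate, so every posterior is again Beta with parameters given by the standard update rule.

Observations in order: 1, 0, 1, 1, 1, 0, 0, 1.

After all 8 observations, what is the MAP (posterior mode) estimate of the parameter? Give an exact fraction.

obs 1: x=1 → posterior Beta(16/5, 3)
obs 2: x=0 → posterior Beta(16/5, 4)
obs 3: x=1 → posterior Beta(21/5, 4)
obs 4: x=1 → posterior Beta(26/5, 4)
obs 5: x=1 → posterior Beta(31/5, 4)
obs 6: x=0 → posterior Beta(31/5, 5)
obs 7: x=0 → posterior Beta(31/5, 6)
obs 8: x=1 → posterior Beta(36/5, 6)

31/56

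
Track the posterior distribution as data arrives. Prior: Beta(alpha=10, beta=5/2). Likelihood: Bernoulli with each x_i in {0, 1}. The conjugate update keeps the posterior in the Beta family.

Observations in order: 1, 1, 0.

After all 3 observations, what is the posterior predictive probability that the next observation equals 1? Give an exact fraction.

24/31

obs 1: x=1 → posterior Beta(11, 5/2)
obs 2: x=1 → posterior Beta(12, 5/2)
obs 3: x=0 → posterior Beta(12, 7/2)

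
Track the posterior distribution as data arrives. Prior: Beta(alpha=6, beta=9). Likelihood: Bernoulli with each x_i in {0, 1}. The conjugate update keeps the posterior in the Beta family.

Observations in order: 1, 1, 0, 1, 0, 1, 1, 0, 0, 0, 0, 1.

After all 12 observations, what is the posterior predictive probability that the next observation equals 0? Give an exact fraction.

5/9

obs 1: x=1 → posterior Beta(7, 9)
obs 2: x=1 → posterior Beta(8, 9)
obs 3: x=0 → posterior Beta(8, 10)
obs 4: x=1 → posterior Beta(9, 10)
obs 5: x=0 → posterior Beta(9, 11)
obs 6: x=1 → posterior Beta(10, 11)
obs 7: x=1 → posterior Beta(11, 11)
obs 8: x=0 → posterior Beta(11, 12)
obs 9: x=0 → posterior Beta(11, 13)
obs 10: x=0 → posterior Beta(11, 14)
obs 11: x=0 → posterior Beta(11, 15)
obs 12: x=1 → posterior Beta(12, 15)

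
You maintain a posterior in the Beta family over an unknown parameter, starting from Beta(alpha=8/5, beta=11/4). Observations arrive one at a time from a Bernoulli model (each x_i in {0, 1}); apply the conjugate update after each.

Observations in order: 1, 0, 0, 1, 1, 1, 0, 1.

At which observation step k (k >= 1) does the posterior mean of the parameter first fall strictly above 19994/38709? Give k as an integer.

k = 6

obs 1: x=1 → posterior Beta(13/5, 11/4)
obs 2: x=0 → posterior Beta(13/5, 15/4)
obs 3: x=0 → posterior Beta(13/5, 19/4)
obs 4: x=1 → posterior Beta(18/5, 19/4)
obs 5: x=1 → posterior Beta(23/5, 19/4)
obs 6: x=1 → posterior Beta(28/5, 19/4)
obs 7: x=0 → posterior Beta(28/5, 23/4)
obs 8: x=1 → posterior Beta(33/5, 23/4)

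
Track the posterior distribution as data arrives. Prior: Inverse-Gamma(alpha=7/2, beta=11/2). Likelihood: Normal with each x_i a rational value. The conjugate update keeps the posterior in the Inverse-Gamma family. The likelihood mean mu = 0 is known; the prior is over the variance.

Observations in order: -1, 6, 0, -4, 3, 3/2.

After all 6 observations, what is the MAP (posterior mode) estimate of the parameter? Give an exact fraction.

301/60

obs 1: x=-1 → posterior Inverse-Gamma(4, 6)
obs 2: x=6 → posterior Inverse-Gamma(9/2, 24)
obs 3: x=0 → posterior Inverse-Gamma(5, 24)
obs 4: x=-4 → posterior Inverse-Gamma(11/2, 32)
obs 5: x=3 → posterior Inverse-Gamma(6, 73/2)
obs 6: x=3/2 → posterior Inverse-Gamma(13/2, 301/8)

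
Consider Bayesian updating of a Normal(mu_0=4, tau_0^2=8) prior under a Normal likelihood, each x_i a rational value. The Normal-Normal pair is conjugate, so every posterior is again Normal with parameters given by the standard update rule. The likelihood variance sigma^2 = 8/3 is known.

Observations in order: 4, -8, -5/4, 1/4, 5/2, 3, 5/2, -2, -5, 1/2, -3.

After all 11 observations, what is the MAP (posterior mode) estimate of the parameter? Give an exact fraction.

obs 1: x=4 → posterior Normal(4, 2)
obs 2: x=-8 → posterior Normal(-8/7, 8/7)
obs 3: x=-5/4 → posterior Normal(-47/40, 4/5)
obs 4: x=1/4 → posterior Normal(-11/13, 8/13)
obs 5: x=5/2 → posterior Normal(-7/32, 1/2)
obs 6: x=3 → posterior Normal(11/38, 8/19)
obs 7: x=5/2 → posterior Normal(13/22, 4/11)
obs 8: x=-2 → posterior Normal(7/25, 8/25)
obs 9: x=-5 → posterior Normal(-2/7, 2/7)
obs 10: x=1/2 → posterior Normal(-13/62, 8/31)
obs 11: x=-3 → posterior Normal(-31/68, 4/17)

-31/68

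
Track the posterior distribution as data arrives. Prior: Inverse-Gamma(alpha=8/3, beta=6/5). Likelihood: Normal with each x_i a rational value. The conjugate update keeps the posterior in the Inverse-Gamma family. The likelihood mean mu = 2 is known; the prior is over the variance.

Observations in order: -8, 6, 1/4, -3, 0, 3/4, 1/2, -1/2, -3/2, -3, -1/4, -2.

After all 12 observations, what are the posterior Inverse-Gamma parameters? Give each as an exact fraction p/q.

alpha=26/3, beta=17507/160

obs 1: x=-8 → posterior Inverse-Gamma(19/6, 256/5)
obs 2: x=6 → posterior Inverse-Gamma(11/3, 296/5)
obs 3: x=1/4 → posterior Inverse-Gamma(25/6, 9717/160)
obs 4: x=-3 → posterior Inverse-Gamma(14/3, 11717/160)
obs 5: x=0 → posterior Inverse-Gamma(31/6, 12037/160)
obs 6: x=3/4 → posterior Inverse-Gamma(17/3, 6081/80)
obs 7: x=1/2 → posterior Inverse-Gamma(37/6, 6171/80)
obs 8: x=-1/2 → posterior Inverse-Gamma(20/3, 6421/80)
obs 9: x=-3/2 → posterior Inverse-Gamma(43/6, 6911/80)
obs 10: x=-3 → posterior Inverse-Gamma(23/3, 7911/80)
obs 11: x=-1/4 → posterior Inverse-Gamma(49/6, 16227/160)
obs 12: x=-2 → posterior Inverse-Gamma(26/3, 17507/160)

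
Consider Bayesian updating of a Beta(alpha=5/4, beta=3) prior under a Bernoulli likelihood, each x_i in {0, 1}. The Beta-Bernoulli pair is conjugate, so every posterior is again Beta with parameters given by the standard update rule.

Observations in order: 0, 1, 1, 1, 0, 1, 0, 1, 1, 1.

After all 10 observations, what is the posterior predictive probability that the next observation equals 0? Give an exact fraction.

obs 1: x=0 → posterior Beta(5/4, 4)
obs 2: x=1 → posterior Beta(9/4, 4)
obs 3: x=1 → posterior Beta(13/4, 4)
obs 4: x=1 → posterior Beta(17/4, 4)
obs 5: x=0 → posterior Beta(17/4, 5)
obs 6: x=1 → posterior Beta(21/4, 5)
obs 7: x=0 → posterior Beta(21/4, 6)
obs 8: x=1 → posterior Beta(25/4, 6)
obs 9: x=1 → posterior Beta(29/4, 6)
obs 10: x=1 → posterior Beta(33/4, 6)

8/19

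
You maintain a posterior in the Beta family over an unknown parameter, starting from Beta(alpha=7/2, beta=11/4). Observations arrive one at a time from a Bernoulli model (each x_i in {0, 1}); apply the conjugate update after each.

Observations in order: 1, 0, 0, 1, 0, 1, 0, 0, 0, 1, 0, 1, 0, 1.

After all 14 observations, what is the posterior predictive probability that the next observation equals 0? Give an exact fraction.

obs 1: x=1 → posterior Beta(9/2, 11/4)
obs 2: x=0 → posterior Beta(9/2, 15/4)
obs 3: x=0 → posterior Beta(9/2, 19/4)
obs 4: x=1 → posterior Beta(11/2, 19/4)
obs 5: x=0 → posterior Beta(11/2, 23/4)
obs 6: x=1 → posterior Beta(13/2, 23/4)
obs 7: x=0 → posterior Beta(13/2, 27/4)
obs 8: x=0 → posterior Beta(13/2, 31/4)
obs 9: x=0 → posterior Beta(13/2, 35/4)
obs 10: x=1 → posterior Beta(15/2, 35/4)
obs 11: x=0 → posterior Beta(15/2, 39/4)
obs 12: x=1 → posterior Beta(17/2, 39/4)
obs 13: x=0 → posterior Beta(17/2, 43/4)
obs 14: x=1 → posterior Beta(19/2, 43/4)

43/81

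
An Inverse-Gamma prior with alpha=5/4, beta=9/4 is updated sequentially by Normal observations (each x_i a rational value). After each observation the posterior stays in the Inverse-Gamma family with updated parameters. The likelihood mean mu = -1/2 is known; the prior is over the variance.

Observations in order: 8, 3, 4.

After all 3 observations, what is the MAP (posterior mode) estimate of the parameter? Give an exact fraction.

obs 1: x=8 → posterior Inverse-Gamma(7/4, 307/8)
obs 2: x=3 → posterior Inverse-Gamma(9/4, 89/2)
obs 3: x=4 → posterior Inverse-Gamma(11/4, 437/8)

437/30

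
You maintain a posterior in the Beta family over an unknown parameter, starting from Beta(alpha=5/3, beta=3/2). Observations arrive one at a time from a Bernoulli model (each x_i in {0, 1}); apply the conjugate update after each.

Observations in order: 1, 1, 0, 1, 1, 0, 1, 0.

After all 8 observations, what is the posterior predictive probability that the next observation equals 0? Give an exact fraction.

27/67

obs 1: x=1 → posterior Beta(8/3, 3/2)
obs 2: x=1 → posterior Beta(11/3, 3/2)
obs 3: x=0 → posterior Beta(11/3, 5/2)
obs 4: x=1 → posterior Beta(14/3, 5/2)
obs 5: x=1 → posterior Beta(17/3, 5/2)
obs 6: x=0 → posterior Beta(17/3, 7/2)
obs 7: x=1 → posterior Beta(20/3, 7/2)
obs 8: x=0 → posterior Beta(20/3, 9/2)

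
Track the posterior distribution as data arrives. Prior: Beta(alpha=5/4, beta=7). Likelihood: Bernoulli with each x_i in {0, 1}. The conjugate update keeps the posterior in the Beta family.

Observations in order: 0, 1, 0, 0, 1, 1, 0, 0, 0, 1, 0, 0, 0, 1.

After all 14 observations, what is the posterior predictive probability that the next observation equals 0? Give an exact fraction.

obs 1: x=0 → posterior Beta(5/4, 8)
obs 2: x=1 → posterior Beta(9/4, 8)
obs 3: x=0 → posterior Beta(9/4, 9)
obs 4: x=0 → posterior Beta(9/4, 10)
obs 5: x=1 → posterior Beta(13/4, 10)
obs 6: x=1 → posterior Beta(17/4, 10)
obs 7: x=0 → posterior Beta(17/4, 11)
obs 8: x=0 → posterior Beta(17/4, 12)
obs 9: x=0 → posterior Beta(17/4, 13)
obs 10: x=1 → posterior Beta(21/4, 13)
obs 11: x=0 → posterior Beta(21/4, 14)
obs 12: x=0 → posterior Beta(21/4, 15)
obs 13: x=0 → posterior Beta(21/4, 16)
obs 14: x=1 → posterior Beta(25/4, 16)

64/89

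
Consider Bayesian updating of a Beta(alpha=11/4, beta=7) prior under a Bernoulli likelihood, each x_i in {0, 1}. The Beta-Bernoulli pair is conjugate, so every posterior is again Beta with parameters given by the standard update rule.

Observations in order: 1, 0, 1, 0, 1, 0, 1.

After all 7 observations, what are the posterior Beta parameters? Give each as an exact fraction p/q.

obs 1: x=1 → posterior Beta(15/4, 7)
obs 2: x=0 → posterior Beta(15/4, 8)
obs 3: x=1 → posterior Beta(19/4, 8)
obs 4: x=0 → posterior Beta(19/4, 9)
obs 5: x=1 → posterior Beta(23/4, 9)
obs 6: x=0 → posterior Beta(23/4, 10)
obs 7: x=1 → posterior Beta(27/4, 10)

alpha=27/4, beta=10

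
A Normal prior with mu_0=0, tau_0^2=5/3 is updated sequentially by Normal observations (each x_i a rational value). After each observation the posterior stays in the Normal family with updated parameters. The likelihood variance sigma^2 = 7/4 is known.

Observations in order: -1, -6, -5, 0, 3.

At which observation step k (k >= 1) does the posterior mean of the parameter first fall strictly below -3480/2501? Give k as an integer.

k = 2

obs 1: x=-1 → posterior Normal(-20/41, 35/41)
obs 2: x=-6 → posterior Normal(-140/61, 35/61)
obs 3: x=-5 → posterior Normal(-80/27, 35/81)
obs 4: x=0 → posterior Normal(-240/101, 35/101)
obs 5: x=3 → posterior Normal(-180/121, 35/121)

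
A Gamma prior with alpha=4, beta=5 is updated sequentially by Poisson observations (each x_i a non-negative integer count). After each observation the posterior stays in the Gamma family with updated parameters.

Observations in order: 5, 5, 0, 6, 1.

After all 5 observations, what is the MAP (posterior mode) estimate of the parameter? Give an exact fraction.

obs 1: x=5 → posterior Gamma(9, 6)
obs 2: x=5 → posterior Gamma(14, 7)
obs 3: x=0 → posterior Gamma(14, 8)
obs 4: x=6 → posterior Gamma(20, 9)
obs 5: x=1 → posterior Gamma(21, 10)

2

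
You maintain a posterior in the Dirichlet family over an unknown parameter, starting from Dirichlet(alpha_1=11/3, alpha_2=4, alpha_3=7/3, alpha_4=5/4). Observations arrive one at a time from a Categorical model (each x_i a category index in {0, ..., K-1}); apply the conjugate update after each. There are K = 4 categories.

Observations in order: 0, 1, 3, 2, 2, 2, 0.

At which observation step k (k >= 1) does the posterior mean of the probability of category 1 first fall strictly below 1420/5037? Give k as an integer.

obs 1: x=0 → posterior Dirichlet(14/3, 4, 7/3, 5/4)
obs 2: x=1 → posterior Dirichlet(14/3, 5, 7/3, 5/4)
obs 3: x=3 → posterior Dirichlet(14/3, 5, 7/3, 9/4)
obs 4: x=2 → posterior Dirichlet(14/3, 5, 10/3, 9/4)
obs 5: x=2 → posterior Dirichlet(14/3, 5, 13/3, 9/4)
obs 6: x=2 → posterior Dirichlet(14/3, 5, 16/3, 9/4)
obs 7: x=0 → posterior Dirichlet(17/3, 5, 16/3, 9/4)

k = 7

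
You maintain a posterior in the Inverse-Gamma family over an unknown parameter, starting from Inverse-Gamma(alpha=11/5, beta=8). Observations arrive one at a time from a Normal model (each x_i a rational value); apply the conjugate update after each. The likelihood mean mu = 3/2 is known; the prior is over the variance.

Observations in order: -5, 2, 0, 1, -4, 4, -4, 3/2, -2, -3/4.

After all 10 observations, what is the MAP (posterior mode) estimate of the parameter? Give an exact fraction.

11605/1312

obs 1: x=-5 → posterior Inverse-Gamma(27/10, 233/8)
obs 2: x=2 → posterior Inverse-Gamma(16/5, 117/4)
obs 3: x=0 → posterior Inverse-Gamma(37/10, 243/8)
obs 4: x=1 → posterior Inverse-Gamma(21/5, 61/2)
obs 5: x=-4 → posterior Inverse-Gamma(47/10, 365/8)
obs 6: x=4 → posterior Inverse-Gamma(26/5, 195/4)
obs 7: x=-4 → posterior Inverse-Gamma(57/10, 511/8)
obs 8: x=3/2 → posterior Inverse-Gamma(31/5, 511/8)
obs 9: x=-2 → posterior Inverse-Gamma(67/10, 70)
obs 10: x=-3/4 → posterior Inverse-Gamma(36/5, 2321/32)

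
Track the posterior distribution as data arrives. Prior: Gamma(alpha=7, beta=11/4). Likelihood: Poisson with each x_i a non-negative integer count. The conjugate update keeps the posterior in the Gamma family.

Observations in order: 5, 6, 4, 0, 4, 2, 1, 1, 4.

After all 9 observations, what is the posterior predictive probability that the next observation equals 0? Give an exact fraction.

obs 1: x=5 → posterior Gamma(12, 15/4)
obs 2: x=6 → posterior Gamma(18, 19/4)
obs 3: x=4 → posterior Gamma(22, 23/4)
obs 4: x=0 → posterior Gamma(22, 27/4)
obs 5: x=4 → posterior Gamma(26, 31/4)
obs 6: x=2 → posterior Gamma(28, 35/4)
obs 7: x=1 → posterior Gamma(29, 39/4)
obs 8: x=1 → posterior Gamma(30, 43/4)
obs 9: x=4 → posterior Gamma(34, 47/4)

710112520079088427392020925014421733344154169313556279969/11412636563310020535312676286442850798092856895120599404201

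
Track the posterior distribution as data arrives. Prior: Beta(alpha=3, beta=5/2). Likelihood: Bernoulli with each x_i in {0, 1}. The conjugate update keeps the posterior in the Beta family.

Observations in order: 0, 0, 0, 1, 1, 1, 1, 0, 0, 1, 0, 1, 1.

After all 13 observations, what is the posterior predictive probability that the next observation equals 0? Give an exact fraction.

17/37

obs 1: x=0 → posterior Beta(3, 7/2)
obs 2: x=0 → posterior Beta(3, 9/2)
obs 3: x=0 → posterior Beta(3, 11/2)
obs 4: x=1 → posterior Beta(4, 11/2)
obs 5: x=1 → posterior Beta(5, 11/2)
obs 6: x=1 → posterior Beta(6, 11/2)
obs 7: x=1 → posterior Beta(7, 11/2)
obs 8: x=0 → posterior Beta(7, 13/2)
obs 9: x=0 → posterior Beta(7, 15/2)
obs 10: x=1 → posterior Beta(8, 15/2)
obs 11: x=0 → posterior Beta(8, 17/2)
obs 12: x=1 → posterior Beta(9, 17/2)
obs 13: x=1 → posterior Beta(10, 17/2)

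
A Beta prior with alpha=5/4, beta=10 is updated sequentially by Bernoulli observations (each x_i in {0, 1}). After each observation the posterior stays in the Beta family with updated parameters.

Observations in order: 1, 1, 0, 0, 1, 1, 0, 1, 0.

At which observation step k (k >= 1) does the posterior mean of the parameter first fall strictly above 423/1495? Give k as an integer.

k = 6

obs 1: x=1 → posterior Beta(9/4, 10)
obs 2: x=1 → posterior Beta(13/4, 10)
obs 3: x=0 → posterior Beta(13/4, 11)
obs 4: x=0 → posterior Beta(13/4, 12)
obs 5: x=1 → posterior Beta(17/4, 12)
obs 6: x=1 → posterior Beta(21/4, 12)
obs 7: x=0 → posterior Beta(21/4, 13)
obs 8: x=1 → posterior Beta(25/4, 13)
obs 9: x=0 → posterior Beta(25/4, 14)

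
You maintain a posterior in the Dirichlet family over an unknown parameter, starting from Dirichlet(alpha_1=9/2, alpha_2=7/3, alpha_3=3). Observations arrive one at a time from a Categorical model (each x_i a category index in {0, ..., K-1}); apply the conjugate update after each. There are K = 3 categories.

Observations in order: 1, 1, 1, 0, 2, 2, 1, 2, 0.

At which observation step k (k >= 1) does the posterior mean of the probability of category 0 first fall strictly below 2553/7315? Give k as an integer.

obs 1: x=1 → posterior Dirichlet(9/2, 10/3, 3)
obs 2: x=1 → posterior Dirichlet(9/2, 13/3, 3)
obs 3: x=1 → posterior Dirichlet(9/2, 16/3, 3)
obs 4: x=0 → posterior Dirichlet(11/2, 16/3, 3)
obs 5: x=2 → posterior Dirichlet(11/2, 16/3, 4)
obs 6: x=2 → posterior Dirichlet(11/2, 16/3, 5)
obs 7: x=1 → posterior Dirichlet(11/2, 19/3, 5)
obs 8: x=2 → posterior Dirichlet(11/2, 19/3, 6)
obs 9: x=0 → posterior Dirichlet(13/2, 19/3, 6)

k = 6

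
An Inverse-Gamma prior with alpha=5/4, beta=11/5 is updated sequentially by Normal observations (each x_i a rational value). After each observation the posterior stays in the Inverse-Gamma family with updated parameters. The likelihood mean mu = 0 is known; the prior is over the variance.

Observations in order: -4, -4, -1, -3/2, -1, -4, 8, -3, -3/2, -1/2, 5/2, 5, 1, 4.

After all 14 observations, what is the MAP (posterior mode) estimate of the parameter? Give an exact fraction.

1804/185

obs 1: x=-4 → posterior Inverse-Gamma(7/4, 51/5)
obs 2: x=-4 → posterior Inverse-Gamma(9/4, 91/5)
obs 3: x=-1 → posterior Inverse-Gamma(11/4, 187/10)
obs 4: x=-3/2 → posterior Inverse-Gamma(13/4, 793/40)
obs 5: x=-1 → posterior Inverse-Gamma(15/4, 813/40)
obs 6: x=-4 → posterior Inverse-Gamma(17/4, 1133/40)
obs 7: x=8 → posterior Inverse-Gamma(19/4, 2413/40)
obs 8: x=-3 → posterior Inverse-Gamma(21/4, 2593/40)
obs 9: x=-3/2 → posterior Inverse-Gamma(23/4, 1319/20)
obs 10: x=-1/2 → posterior Inverse-Gamma(25/4, 2643/40)
obs 11: x=5/2 → posterior Inverse-Gamma(27/4, 346/5)
obs 12: x=5 → posterior Inverse-Gamma(29/4, 817/10)
obs 13: x=1 → posterior Inverse-Gamma(31/4, 411/5)
obs 14: x=4 → posterior Inverse-Gamma(33/4, 451/5)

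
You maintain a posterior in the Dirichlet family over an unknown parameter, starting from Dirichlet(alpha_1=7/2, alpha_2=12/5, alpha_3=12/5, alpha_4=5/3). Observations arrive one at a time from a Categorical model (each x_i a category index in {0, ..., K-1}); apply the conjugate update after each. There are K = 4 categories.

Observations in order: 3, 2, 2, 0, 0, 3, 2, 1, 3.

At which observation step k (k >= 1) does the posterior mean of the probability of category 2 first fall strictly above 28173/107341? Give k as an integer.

k = 2

obs 1: x=3 → posterior Dirichlet(7/2, 12/5, 12/5, 8/3)
obs 2: x=2 → posterior Dirichlet(7/2, 12/5, 17/5, 8/3)
obs 3: x=2 → posterior Dirichlet(7/2, 12/5, 22/5, 8/3)
obs 4: x=0 → posterior Dirichlet(9/2, 12/5, 22/5, 8/3)
obs 5: x=0 → posterior Dirichlet(11/2, 12/5, 22/5, 8/3)
obs 6: x=3 → posterior Dirichlet(11/2, 12/5, 22/5, 11/3)
obs 7: x=2 → posterior Dirichlet(11/2, 12/5, 27/5, 11/3)
obs 8: x=1 → posterior Dirichlet(11/2, 17/5, 27/5, 11/3)
obs 9: x=3 → posterior Dirichlet(11/2, 17/5, 27/5, 14/3)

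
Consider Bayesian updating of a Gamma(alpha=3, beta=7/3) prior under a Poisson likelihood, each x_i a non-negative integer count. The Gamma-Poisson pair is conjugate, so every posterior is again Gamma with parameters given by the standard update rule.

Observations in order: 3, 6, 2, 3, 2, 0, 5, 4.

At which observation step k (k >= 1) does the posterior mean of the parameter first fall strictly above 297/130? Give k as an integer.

k = 2

obs 1: x=3 → posterior Gamma(6, 10/3)
obs 2: x=6 → posterior Gamma(12, 13/3)
obs 3: x=2 → posterior Gamma(14, 16/3)
obs 4: x=3 → posterior Gamma(17, 19/3)
obs 5: x=2 → posterior Gamma(19, 22/3)
obs 6: x=0 → posterior Gamma(19, 25/3)
obs 7: x=5 → posterior Gamma(24, 28/3)
obs 8: x=4 → posterior Gamma(28, 31/3)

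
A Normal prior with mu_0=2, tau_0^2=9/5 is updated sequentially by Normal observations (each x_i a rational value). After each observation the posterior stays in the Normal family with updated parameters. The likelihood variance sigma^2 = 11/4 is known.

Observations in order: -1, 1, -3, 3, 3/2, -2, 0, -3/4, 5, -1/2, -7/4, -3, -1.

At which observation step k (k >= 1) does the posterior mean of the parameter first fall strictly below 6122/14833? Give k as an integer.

k = 3

obs 1: x=-1 → posterior Normal(74/91, 99/91)
obs 2: x=1 → posterior Normal(110/127, 99/127)
obs 3: x=-3 → posterior Normal(2/163, 99/163)
obs 4: x=3 → posterior Normal(110/199, 99/199)
obs 5: x=3/2 → posterior Normal(164/235, 99/235)
obs 6: x=-2 → posterior Normal(92/271, 99/271)
obs 7: x=0 → posterior Normal(92/307, 99/307)
obs 8: x=-3/4 → posterior Normal(65/343, 99/343)
obs 9: x=5 → posterior Normal(245/379, 99/379)
obs 10: x=-1/2 → posterior Normal(227/415, 99/415)
obs 11: x=-7/4 → posterior Normal(4/11, 9/41)
obs 12: x=-3 → posterior Normal(56/487, 99/487)
obs 13: x=-1 → posterior Normal(20/523, 99/523)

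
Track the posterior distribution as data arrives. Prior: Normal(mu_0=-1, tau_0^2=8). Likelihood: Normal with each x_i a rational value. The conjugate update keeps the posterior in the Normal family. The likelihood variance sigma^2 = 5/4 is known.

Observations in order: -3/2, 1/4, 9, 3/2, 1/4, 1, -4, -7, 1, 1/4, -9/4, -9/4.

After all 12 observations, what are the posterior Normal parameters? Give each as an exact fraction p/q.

obs 1: x=-3/2 → posterior Normal(-53/37, 40/37)
obs 2: x=1/4 → posterior Normal(-15/23, 40/69)
obs 3: x=9 → posterior Normal(243/101, 40/101)
obs 4: x=3/2 → posterior Normal(291/133, 40/133)
obs 5: x=1/4 → posterior Normal(299/165, 8/33)
obs 6: x=1 → posterior Normal(331/197, 40/197)
obs 7: x=-4 → posterior Normal(203/229, 40/229)
obs 8: x=-7 → posterior Normal(-7/87, 40/261)
obs 9: x=1 → posterior Normal(11/293, 40/293)
obs 10: x=1/4 → posterior Normal(19/325, 8/65)
obs 11: x=-9/4 → posterior Normal(-53/357, 40/357)
obs 12: x=-9/4 → posterior Normal(-125/389, 40/389)

mu_0=-125/389, tau_0^2=40/389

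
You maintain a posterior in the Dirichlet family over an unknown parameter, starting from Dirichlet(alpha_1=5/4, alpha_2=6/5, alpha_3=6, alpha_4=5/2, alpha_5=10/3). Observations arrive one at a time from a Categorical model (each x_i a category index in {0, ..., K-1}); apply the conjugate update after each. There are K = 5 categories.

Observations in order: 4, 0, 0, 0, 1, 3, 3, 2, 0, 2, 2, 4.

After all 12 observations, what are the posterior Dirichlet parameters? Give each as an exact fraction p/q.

alpha_1=21/4, alpha_2=11/5, alpha_3=9, alpha_4=9/2, alpha_5=16/3

obs 1: x=4 → posterior Dirichlet(5/4, 6/5, 6, 5/2, 13/3)
obs 2: x=0 → posterior Dirichlet(9/4, 6/5, 6, 5/2, 13/3)
obs 3: x=0 → posterior Dirichlet(13/4, 6/5, 6, 5/2, 13/3)
obs 4: x=0 → posterior Dirichlet(17/4, 6/5, 6, 5/2, 13/3)
obs 5: x=1 → posterior Dirichlet(17/4, 11/5, 6, 5/2, 13/3)
obs 6: x=3 → posterior Dirichlet(17/4, 11/5, 6, 7/2, 13/3)
obs 7: x=3 → posterior Dirichlet(17/4, 11/5, 6, 9/2, 13/3)
obs 8: x=2 → posterior Dirichlet(17/4, 11/5, 7, 9/2, 13/3)
obs 9: x=0 → posterior Dirichlet(21/4, 11/5, 7, 9/2, 13/3)
obs 10: x=2 → posterior Dirichlet(21/4, 11/5, 8, 9/2, 13/3)
obs 11: x=2 → posterior Dirichlet(21/4, 11/5, 9, 9/2, 13/3)
obs 12: x=4 → posterior Dirichlet(21/4, 11/5, 9, 9/2, 16/3)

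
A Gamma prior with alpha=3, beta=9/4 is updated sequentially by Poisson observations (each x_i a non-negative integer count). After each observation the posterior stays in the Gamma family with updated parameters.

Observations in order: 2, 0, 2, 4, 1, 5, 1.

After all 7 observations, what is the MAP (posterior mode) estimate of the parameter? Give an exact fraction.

obs 1: x=2 → posterior Gamma(5, 13/4)
obs 2: x=0 → posterior Gamma(5, 17/4)
obs 3: x=2 → posterior Gamma(7, 21/4)
obs 4: x=4 → posterior Gamma(11, 25/4)
obs 5: x=1 → posterior Gamma(12, 29/4)
obs 6: x=5 → posterior Gamma(17, 33/4)
obs 7: x=1 → posterior Gamma(18, 37/4)

68/37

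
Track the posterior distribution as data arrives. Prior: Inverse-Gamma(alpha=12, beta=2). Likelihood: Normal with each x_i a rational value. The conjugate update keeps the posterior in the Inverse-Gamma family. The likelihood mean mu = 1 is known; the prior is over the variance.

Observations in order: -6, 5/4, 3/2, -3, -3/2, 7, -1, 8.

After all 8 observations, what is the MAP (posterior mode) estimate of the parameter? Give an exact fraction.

obs 1: x=-6 → posterior Inverse-Gamma(25/2, 53/2)
obs 2: x=5/4 → posterior Inverse-Gamma(13, 849/32)
obs 3: x=3/2 → posterior Inverse-Gamma(27/2, 853/32)
obs 4: x=-3 → posterior Inverse-Gamma(14, 1109/32)
obs 5: x=-3/2 → posterior Inverse-Gamma(29/2, 1209/32)
obs 6: x=7 → posterior Inverse-Gamma(15, 1785/32)
obs 7: x=-1 → posterior Inverse-Gamma(31/2, 1849/32)
obs 8: x=8 → posterior Inverse-Gamma(16, 2633/32)

2633/544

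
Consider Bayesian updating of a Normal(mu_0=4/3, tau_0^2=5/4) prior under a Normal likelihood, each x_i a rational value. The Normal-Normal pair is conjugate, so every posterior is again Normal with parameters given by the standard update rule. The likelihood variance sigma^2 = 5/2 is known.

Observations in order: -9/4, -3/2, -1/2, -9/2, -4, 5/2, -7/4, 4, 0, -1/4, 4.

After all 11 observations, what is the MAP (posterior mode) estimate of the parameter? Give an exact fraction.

obs 1: x=-9/4 → posterior Normal(5/36, 5/6)
obs 2: x=-3/2 → posterior Normal(-13/48, 5/8)
obs 3: x=-1/2 → posterior Normal(-19/60, 1/2)
obs 4: x=-9/2 → posterior Normal(-73/72, 5/12)
obs 5: x=-4 → posterior Normal(-121/84, 5/14)
obs 6: x=5/2 → posterior Normal(-91/96, 5/16)
obs 7: x=-7/4 → posterior Normal(-28/27, 5/18)
obs 8: x=4 → posterior Normal(-8/15, 1/4)
obs 9: x=0 → posterior Normal(-16/33, 5/22)
obs 10: x=-1/4 → posterior Normal(-67/144, 5/24)
obs 11: x=4 → posterior Normal(-19/156, 5/26)

-19/156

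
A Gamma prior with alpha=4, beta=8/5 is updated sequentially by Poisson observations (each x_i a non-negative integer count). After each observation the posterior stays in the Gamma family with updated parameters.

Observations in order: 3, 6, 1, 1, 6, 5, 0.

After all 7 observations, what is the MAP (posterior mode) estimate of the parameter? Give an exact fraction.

obs 1: x=3 → posterior Gamma(7, 13/5)
obs 2: x=6 → posterior Gamma(13, 18/5)
obs 3: x=1 → posterior Gamma(14, 23/5)
obs 4: x=1 → posterior Gamma(15, 28/5)
obs 5: x=6 → posterior Gamma(21, 33/5)
obs 6: x=5 → posterior Gamma(26, 38/5)
obs 7: x=0 → posterior Gamma(26, 43/5)

125/43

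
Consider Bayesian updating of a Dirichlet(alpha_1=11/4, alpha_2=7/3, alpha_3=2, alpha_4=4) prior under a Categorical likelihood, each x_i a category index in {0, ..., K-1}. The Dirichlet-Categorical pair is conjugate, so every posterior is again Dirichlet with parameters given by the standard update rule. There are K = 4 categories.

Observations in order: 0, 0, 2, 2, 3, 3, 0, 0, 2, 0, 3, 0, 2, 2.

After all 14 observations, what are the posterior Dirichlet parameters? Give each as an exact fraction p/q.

alpha_1=35/4, alpha_2=7/3, alpha_3=7, alpha_4=7

obs 1: x=0 → posterior Dirichlet(15/4, 7/3, 2, 4)
obs 2: x=0 → posterior Dirichlet(19/4, 7/3, 2, 4)
obs 3: x=2 → posterior Dirichlet(19/4, 7/3, 3, 4)
obs 4: x=2 → posterior Dirichlet(19/4, 7/3, 4, 4)
obs 5: x=3 → posterior Dirichlet(19/4, 7/3, 4, 5)
obs 6: x=3 → posterior Dirichlet(19/4, 7/3, 4, 6)
obs 7: x=0 → posterior Dirichlet(23/4, 7/3, 4, 6)
obs 8: x=0 → posterior Dirichlet(27/4, 7/3, 4, 6)
obs 9: x=2 → posterior Dirichlet(27/4, 7/3, 5, 6)
obs 10: x=0 → posterior Dirichlet(31/4, 7/3, 5, 6)
obs 11: x=3 → posterior Dirichlet(31/4, 7/3, 5, 7)
obs 12: x=0 → posterior Dirichlet(35/4, 7/3, 5, 7)
obs 13: x=2 → posterior Dirichlet(35/4, 7/3, 6, 7)
obs 14: x=2 → posterior Dirichlet(35/4, 7/3, 7, 7)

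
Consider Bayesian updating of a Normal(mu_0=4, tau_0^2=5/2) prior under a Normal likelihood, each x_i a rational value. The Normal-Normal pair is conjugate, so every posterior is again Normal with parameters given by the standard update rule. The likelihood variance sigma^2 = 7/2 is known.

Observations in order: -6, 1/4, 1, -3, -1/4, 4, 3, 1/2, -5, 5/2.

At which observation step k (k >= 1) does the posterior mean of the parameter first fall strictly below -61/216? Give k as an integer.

k = 4

obs 1: x=-6 → posterior Normal(-1/6, 35/24)
obs 2: x=1/4 → posterior Normal(-3/68, 35/34)
obs 3: x=1 → posterior Normal(17/88, 35/44)
obs 4: x=-3 → posterior Normal(-43/108, 35/54)
obs 5: x=-1/4 → posterior Normal(-3/8, 35/64)
obs 6: x=4 → posterior Normal(8/37, 35/74)
obs 7: x=3 → posterior Normal(23/42, 5/12)
obs 8: x=1/2 → posterior Normal(51/94, 35/94)
obs 9: x=-5 → posterior Normal(1/104, 35/104)
obs 10: x=5/2 → posterior Normal(13/57, 35/114)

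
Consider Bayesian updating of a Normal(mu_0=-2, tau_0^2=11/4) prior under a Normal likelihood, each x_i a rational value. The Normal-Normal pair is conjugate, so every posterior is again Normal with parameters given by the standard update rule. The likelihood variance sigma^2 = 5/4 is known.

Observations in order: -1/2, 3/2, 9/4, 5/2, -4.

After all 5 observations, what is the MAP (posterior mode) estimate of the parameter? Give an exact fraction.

37/240

obs 1: x=-1/2 → posterior Normal(-31/32, 55/64)
obs 2: x=3/2 → posterior Normal(1/27, 55/108)
obs 3: x=9/4 → posterior Normal(103/152, 55/152)
obs 4: x=5/2 → posterior Normal(213/196, 55/196)
obs 5: x=-4 → posterior Normal(37/240, 11/48)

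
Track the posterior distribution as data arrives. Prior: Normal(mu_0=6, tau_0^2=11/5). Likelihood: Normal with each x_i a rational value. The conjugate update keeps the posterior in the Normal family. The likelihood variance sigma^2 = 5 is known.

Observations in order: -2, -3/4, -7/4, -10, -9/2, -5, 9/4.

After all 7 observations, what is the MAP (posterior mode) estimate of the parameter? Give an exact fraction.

-7/8

obs 1: x=-2 → posterior Normal(32/9, 55/36)
obs 2: x=-3/4 → posterior Normal(479/188, 55/47)
obs 3: x=-7/4 → posterior Normal(201/116, 55/58)
obs 4: x=-10 → posterior Normal(-19/138, 55/69)
obs 5: x=-9/2 → posterior Normal(-59/80, 11/16)
obs 6: x=-5 → posterior Normal(-114/91, 55/91)
obs 7: x=9/4 → posterior Normal(-7/8, 55/102)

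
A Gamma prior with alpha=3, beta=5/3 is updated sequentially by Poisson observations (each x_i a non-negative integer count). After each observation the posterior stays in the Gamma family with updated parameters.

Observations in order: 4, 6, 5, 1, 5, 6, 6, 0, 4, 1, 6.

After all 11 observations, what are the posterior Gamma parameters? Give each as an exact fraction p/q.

alpha=47, beta=38/3

obs 1: x=4 → posterior Gamma(7, 8/3)
obs 2: x=6 → posterior Gamma(13, 11/3)
obs 3: x=5 → posterior Gamma(18, 14/3)
obs 4: x=1 → posterior Gamma(19, 17/3)
obs 5: x=5 → posterior Gamma(24, 20/3)
obs 6: x=6 → posterior Gamma(30, 23/3)
obs 7: x=6 → posterior Gamma(36, 26/3)
obs 8: x=0 → posterior Gamma(36, 29/3)
obs 9: x=4 → posterior Gamma(40, 32/3)
obs 10: x=1 → posterior Gamma(41, 35/3)
obs 11: x=6 → posterior Gamma(47, 38/3)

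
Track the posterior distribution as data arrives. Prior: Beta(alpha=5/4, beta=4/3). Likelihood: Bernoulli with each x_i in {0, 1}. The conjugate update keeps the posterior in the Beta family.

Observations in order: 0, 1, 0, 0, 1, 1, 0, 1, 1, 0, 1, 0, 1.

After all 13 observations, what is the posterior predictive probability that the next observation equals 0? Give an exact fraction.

8/17

obs 1: x=0 → posterior Beta(5/4, 7/3)
obs 2: x=1 → posterior Beta(9/4, 7/3)
obs 3: x=0 → posterior Beta(9/4, 10/3)
obs 4: x=0 → posterior Beta(9/4, 13/3)
obs 5: x=1 → posterior Beta(13/4, 13/3)
obs 6: x=1 → posterior Beta(17/4, 13/3)
obs 7: x=0 → posterior Beta(17/4, 16/3)
obs 8: x=1 → posterior Beta(21/4, 16/3)
obs 9: x=1 → posterior Beta(25/4, 16/3)
obs 10: x=0 → posterior Beta(25/4, 19/3)
obs 11: x=1 → posterior Beta(29/4, 19/3)
obs 12: x=0 → posterior Beta(29/4, 22/3)
obs 13: x=1 → posterior Beta(33/4, 22/3)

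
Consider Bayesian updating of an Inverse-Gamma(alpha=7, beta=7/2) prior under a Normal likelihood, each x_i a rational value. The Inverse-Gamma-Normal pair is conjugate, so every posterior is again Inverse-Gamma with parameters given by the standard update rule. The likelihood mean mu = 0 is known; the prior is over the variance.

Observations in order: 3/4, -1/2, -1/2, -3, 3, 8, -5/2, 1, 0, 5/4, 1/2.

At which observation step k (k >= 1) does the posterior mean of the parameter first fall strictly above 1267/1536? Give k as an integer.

k = 4

obs 1: x=3/4 → posterior Inverse-Gamma(15/2, 121/32)
obs 2: x=-1/2 → posterior Inverse-Gamma(8, 125/32)
obs 3: x=-1/2 → posterior Inverse-Gamma(17/2, 129/32)
obs 4: x=-3 → posterior Inverse-Gamma(9, 273/32)
obs 5: x=3 → posterior Inverse-Gamma(19/2, 417/32)
obs 6: x=8 → posterior Inverse-Gamma(10, 1441/32)
obs 7: x=-5/2 → posterior Inverse-Gamma(21/2, 1541/32)
obs 8: x=1 → posterior Inverse-Gamma(11, 1557/32)
obs 9: x=0 → posterior Inverse-Gamma(23/2, 1557/32)
obs 10: x=5/4 → posterior Inverse-Gamma(12, 791/16)
obs 11: x=1/2 → posterior Inverse-Gamma(25/2, 793/16)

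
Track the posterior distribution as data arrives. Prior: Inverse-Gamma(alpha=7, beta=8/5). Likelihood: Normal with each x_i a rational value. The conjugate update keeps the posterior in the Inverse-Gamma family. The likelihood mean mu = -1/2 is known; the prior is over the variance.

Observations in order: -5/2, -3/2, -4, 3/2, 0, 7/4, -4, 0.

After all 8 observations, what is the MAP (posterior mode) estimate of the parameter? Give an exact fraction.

1127/640

obs 1: x=-5/2 → posterior Inverse-Gamma(15/2, 18/5)
obs 2: x=-3/2 → posterior Inverse-Gamma(8, 41/10)
obs 3: x=-4 → posterior Inverse-Gamma(17/2, 409/40)
obs 4: x=3/2 → posterior Inverse-Gamma(9, 489/40)
obs 5: x=0 → posterior Inverse-Gamma(19/2, 247/20)
obs 6: x=7/4 → posterior Inverse-Gamma(10, 2381/160)
obs 7: x=-4 → posterior Inverse-Gamma(21/2, 3361/160)
obs 8: x=0 → posterior Inverse-Gamma(11, 3381/160)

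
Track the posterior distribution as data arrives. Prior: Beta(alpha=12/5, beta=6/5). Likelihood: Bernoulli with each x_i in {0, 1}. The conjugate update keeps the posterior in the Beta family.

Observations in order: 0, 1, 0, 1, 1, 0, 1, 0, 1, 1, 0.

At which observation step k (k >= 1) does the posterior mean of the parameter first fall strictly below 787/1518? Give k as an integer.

k = 3

obs 1: x=0 → posterior Beta(12/5, 11/5)
obs 2: x=1 → posterior Beta(17/5, 11/5)
obs 3: x=0 → posterior Beta(17/5, 16/5)
obs 4: x=1 → posterior Beta(22/5, 16/5)
obs 5: x=1 → posterior Beta(27/5, 16/5)
obs 6: x=0 → posterior Beta(27/5, 21/5)
obs 7: x=1 → posterior Beta(32/5, 21/5)
obs 8: x=0 → posterior Beta(32/5, 26/5)
obs 9: x=1 → posterior Beta(37/5, 26/5)
obs 10: x=1 → posterior Beta(42/5, 26/5)
obs 11: x=0 → posterior Beta(42/5, 31/5)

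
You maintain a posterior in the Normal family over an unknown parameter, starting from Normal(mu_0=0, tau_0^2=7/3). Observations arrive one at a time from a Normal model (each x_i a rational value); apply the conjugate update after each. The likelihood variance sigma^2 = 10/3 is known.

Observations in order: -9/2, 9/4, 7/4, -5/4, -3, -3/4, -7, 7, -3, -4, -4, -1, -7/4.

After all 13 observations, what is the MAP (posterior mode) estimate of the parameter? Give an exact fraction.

-539/404

obs 1: x=-9/2 → posterior Normal(-63/34, 70/51)
obs 2: x=9/4 → posterior Normal(-21/32, 35/36)
obs 3: x=7/4 → posterior Normal(-7/62, 70/93)
obs 4: x=-5/4 → posterior Normal(-49/152, 35/57)
obs 5: x=-3 → posterior Normal(-133/180, 14/27)
obs 6: x=-3/4 → posterior Normal(-77/104, 35/78)
obs 7: x=-7 → posterior Normal(-175/118, 70/177)
obs 8: x=7 → posterior Normal(-7/12, 35/99)
obs 9: x=-3 → posterior Normal(-119/146, 70/219)
obs 10: x=-4 → posterior Normal(-35/32, 7/24)
obs 11: x=-4 → posterior Normal(-77/58, 70/261)
obs 12: x=-1 → posterior Normal(-245/188, 35/141)
obs 13: x=-7/4 → posterior Normal(-539/404, 70/303)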